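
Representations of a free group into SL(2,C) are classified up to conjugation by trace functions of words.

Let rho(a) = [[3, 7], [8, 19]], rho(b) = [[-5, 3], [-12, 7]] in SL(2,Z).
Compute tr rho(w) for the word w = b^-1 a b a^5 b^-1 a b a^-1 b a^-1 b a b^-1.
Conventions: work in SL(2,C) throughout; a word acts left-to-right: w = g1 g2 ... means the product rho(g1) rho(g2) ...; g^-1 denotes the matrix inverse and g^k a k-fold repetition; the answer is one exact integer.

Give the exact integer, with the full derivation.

171729636714506

rho(b^-1) = [[7, -3], [12, -5]]
... * rho(a) = [[3, 7], [8, 19]]  ->  [[-3, -8], [-4, -11]]
... * rho(b) = [[-5, 3], [-12, 7]]  ->  [[111, -65], [152, -89]]
... * rho(a) = [[3, 7], [8, 19]]  ->  [[-187, -458], [-256, -627]]
... * rho(a) = [[3, 7], [8, 19]]  ->  [[-4225, -10011], [-5784, -13705]]
... * rho(a) = [[3, 7], [8, 19]]  ->  [[-92763, -219784], [-126992, -300883]]
... * rho(a) = [[3, 7], [8, 19]]  ->  [[-2036561, -4825237], [-2788040, -6605721]]
... * rho(a) = [[3, 7], [8, 19]]  ->  [[-44711579, -105935430], [-61209888, -145024979]]
... * rho(b^-1) = [[7, -3], [12, -5]]  ->  [[-1584206213, 663811887], [-2168768964, 908754559]]
... * rho(a) = [[3, 7], [8, 19]]  ->  [[557876457, 1522982362], [763729580, 2084953873]]
... * rho(b) = [[-5, 3], [-12, 7]]  ->  [[-21065170629, 12334505905], [-28838094376, 16885865851]]
... * rho(a^-1) = [[19, -7], [-8, 3]]  ->  [[-498914289191, 184459712118], [-683010719952, 252524258185]]
... * rho(b) = [[-5, 3], [-12, 7]]  ->  [[281054900539, -205524882747], [384762501540, -281362352561]]
... * rho(a^-1) = [[19, -7], [-8, 3]]  ->  [[6984242172217, -2583958952014], [9561386349748, -3537424568463]]
... * rho(b) = [[-5, 3], [-12, 7]]  ->  [[-3913703436917, 2865013852553], [-5357836927184, 3922187070003]]
... * rho(a) = [[3, 7], [8, 19]]  ->  [[11179000509673, 27039339140088], [15303985778472, 37016695839769]]
... * rho(b^-1) = [[7, -3], [12, -5]]  ->  [[402725073248767, -168733697229459], [551328250526532, -230995436534261]]
tr = 402725073248767 + -230995436534261 = 171729636714506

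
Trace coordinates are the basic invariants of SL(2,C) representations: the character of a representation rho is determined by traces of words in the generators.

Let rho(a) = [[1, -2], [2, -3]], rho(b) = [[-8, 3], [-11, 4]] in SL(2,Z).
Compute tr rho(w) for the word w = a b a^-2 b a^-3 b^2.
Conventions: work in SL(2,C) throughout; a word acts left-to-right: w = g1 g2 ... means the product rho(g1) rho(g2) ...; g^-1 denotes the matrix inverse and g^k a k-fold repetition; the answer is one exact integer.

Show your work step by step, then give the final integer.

1026

rho(a) = [[1, -2], [2, -3]]
... * rho(b) = [[-8, 3], [-11, 4]]  ->  [[14, -5], [17, -6]]
... * rho(a^-1) = [[-3, 2], [-2, 1]]  ->  [[-32, 23], [-39, 28]]
... * rho(a^-1) = [[-3, 2], [-2, 1]]  ->  [[50, -41], [61, -50]]
... * rho(b) = [[-8, 3], [-11, 4]]  ->  [[51, -14], [62, -17]]
... * rho(a^-1) = [[-3, 2], [-2, 1]]  ->  [[-125, 88], [-152, 107]]
... * rho(a^-1) = [[-3, 2], [-2, 1]]  ->  [[199, -162], [242, -197]]
... * rho(a^-1) = [[-3, 2], [-2, 1]]  ->  [[-273, 236], [-332, 287]]
... * rho(b) = [[-8, 3], [-11, 4]]  ->  [[-412, 125], [-501, 152]]
... * rho(b) = [[-8, 3], [-11, 4]]  ->  [[1921, -736], [2336, -895]]
tr = 1921 + -895 = 1026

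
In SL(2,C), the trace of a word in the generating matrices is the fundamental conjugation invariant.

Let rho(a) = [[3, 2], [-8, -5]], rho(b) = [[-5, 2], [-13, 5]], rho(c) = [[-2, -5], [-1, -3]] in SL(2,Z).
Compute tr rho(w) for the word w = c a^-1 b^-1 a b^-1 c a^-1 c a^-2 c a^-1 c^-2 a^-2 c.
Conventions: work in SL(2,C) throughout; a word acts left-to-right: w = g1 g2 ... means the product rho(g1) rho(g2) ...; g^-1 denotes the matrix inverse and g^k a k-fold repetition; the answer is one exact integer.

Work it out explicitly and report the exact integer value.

rho(c) = [[-2, -5], [-1, -3]]
... * rho(a^-1) = [[-5, -2], [8, 3]]  ->  [[-30, -11], [-19, -7]]
... * rho(b^-1) = [[5, -2], [13, -5]]  ->  [[-293, 115], [-186, 73]]
... * rho(a) = [[3, 2], [-8, -5]]  ->  [[-1799, -1161], [-1142, -737]]
... * rho(b^-1) = [[5, -2], [13, -5]]  ->  [[-24088, 9403], [-15291, 5969]]
... * rho(c) = [[-2, -5], [-1, -3]]  ->  [[38773, 92231], [24613, 58548]]
... * rho(a^-1) = [[-5, -2], [8, 3]]  ->  [[543983, 199147], [345319, 126418]]
... * rho(c) = [[-2, -5], [-1, -3]]  ->  [[-1287113, -3317356], [-817056, -2105849]]
... * rho(a^-1) = [[-5, -2], [8, 3]]  ->  [[-20103283, -7377842], [-12761512, -4683435]]
... * rho(a^-1) = [[-5, -2], [8, 3]]  ->  [[41493679, 18073040], [26340080, 11472719]]
... * rho(c) = [[-2, -5], [-1, -3]]  ->  [[-101060398, -261687515], [-64152879, -166118557]]
... * rho(a^-1) = [[-5, -2], [8, 3]]  ->  [[-1588198130, -582941749], [-1008184061, -370049913]]
... * rho(c^-1) = [[-3, 5], [1, -2]]  ->  [[4181652641, -6775107152], [2654502270, -4300820479]]
... * rho(c^-1) = [[-3, 5], [1, -2]]  ->  [[-19320065075, 34458477509], [-12264327289, 21874152308]]
... * rho(a^-1) = [[-5, -2], [8, 3]]  ->  [[372268145447, 142015562677], [236314854909, 90151111502]]
... * rho(a^-1) = [[-5, -2], [8, 3]]  ->  [[-725216225819, -318489602863], [-460365382529, -202176375312]]
... * rho(c) = [[-2, -5], [-1, -3]]  ->  [[1768922054501, 4581549937684], [1122907140370, 2908356038581]]
tr = 1768922054501 + 2908356038581 = 4677278093082

4677278093082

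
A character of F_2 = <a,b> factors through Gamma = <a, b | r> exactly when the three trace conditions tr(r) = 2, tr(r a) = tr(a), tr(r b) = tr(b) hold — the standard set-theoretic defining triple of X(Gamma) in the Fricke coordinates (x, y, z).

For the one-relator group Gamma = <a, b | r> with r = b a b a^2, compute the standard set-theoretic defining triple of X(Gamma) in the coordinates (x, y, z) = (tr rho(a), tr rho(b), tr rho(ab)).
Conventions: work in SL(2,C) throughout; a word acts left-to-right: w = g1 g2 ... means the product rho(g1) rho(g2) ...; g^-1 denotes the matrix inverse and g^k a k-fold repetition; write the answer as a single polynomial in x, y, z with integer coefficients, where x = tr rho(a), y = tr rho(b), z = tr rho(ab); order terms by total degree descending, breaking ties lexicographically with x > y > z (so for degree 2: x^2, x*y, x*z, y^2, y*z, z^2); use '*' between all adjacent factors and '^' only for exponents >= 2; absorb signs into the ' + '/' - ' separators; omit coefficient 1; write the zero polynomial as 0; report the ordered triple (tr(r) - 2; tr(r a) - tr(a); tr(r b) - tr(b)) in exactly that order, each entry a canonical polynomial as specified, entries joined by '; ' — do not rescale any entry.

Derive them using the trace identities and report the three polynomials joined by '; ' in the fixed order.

x*z^2 - y*z - x - 2; x^2*z^2 - x*y*z - x^2 - z^2 - x + 2; x*y*z^2 - x^2*z - y^2*z - y + z

reduce: trace(b a b a) = trace(b a)*trace(b a) - trace(1)  (split on b) = z^2 - 2
so trace(b a b) = trace(b)*trace(a b) - trace(a)  (reduce the b square) = y*z - x
reduce: trace(b a b a^2) = trace(a)*trace(b a b a) - trace(b a b)  (reduce the a square) = x*z^2 - y*z - x
so trace(b a b a^3) = trace(a)*trace(b a b a^2) - trace(b a b a) = x^2*z^2 - x*y*z - x^2 - z^2 + 2
so trace(a b a) = trace(a)*trace(b a) - trace(b) = x*z - y
trace(b^2 a b a) = trace(b)*trace(a b a b) - trace(a b a) = y*z^2 - x*z - y
reduce: trace(b^2 a b) = trace(b)*trace(b a b) - trace(b a) = y^2*z - x*y - z
reduce: trace(b a b a^2 b) = trace(a)*trace(b^2 a b a) - trace(b^2 a b) = x*y*z^2 - x^2*z - y^2*z + z
assemble the triple (trace(r) - 2; trace(r a) - x; trace(r b) - y)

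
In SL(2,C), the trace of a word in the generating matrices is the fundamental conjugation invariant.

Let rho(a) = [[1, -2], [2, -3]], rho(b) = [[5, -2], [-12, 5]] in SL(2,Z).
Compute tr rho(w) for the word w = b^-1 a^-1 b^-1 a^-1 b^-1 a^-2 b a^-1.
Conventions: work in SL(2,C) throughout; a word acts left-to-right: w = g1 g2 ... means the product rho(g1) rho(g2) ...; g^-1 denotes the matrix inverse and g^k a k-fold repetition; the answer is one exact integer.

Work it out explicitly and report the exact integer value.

78502

rho(b^-1) = [[5, 2], [12, 5]]
... * rho(a^-1) = [[-3, 2], [-2, 1]]  ->  [[-19, 12], [-46, 29]]
... * rho(b^-1) = [[5, 2], [12, 5]]  ->  [[49, 22], [118, 53]]
... * rho(a^-1) = [[-3, 2], [-2, 1]]  ->  [[-191, 120], [-460, 289]]
... * rho(b^-1) = [[5, 2], [12, 5]]  ->  [[485, 218], [1168, 525]]
... * rho(a^-1) = [[-3, 2], [-2, 1]]  ->  [[-1891, 1188], [-4554, 2861]]
... * rho(a^-1) = [[-3, 2], [-2, 1]]  ->  [[3297, -2594], [7940, -6247]]
... * rho(b) = [[5, -2], [-12, 5]]  ->  [[47613, -19564], [114664, -47115]]
... * rho(a^-1) = [[-3, 2], [-2, 1]]  ->  [[-103711, 75662], [-249762, 182213]]
tr = -103711 + 182213 = 78502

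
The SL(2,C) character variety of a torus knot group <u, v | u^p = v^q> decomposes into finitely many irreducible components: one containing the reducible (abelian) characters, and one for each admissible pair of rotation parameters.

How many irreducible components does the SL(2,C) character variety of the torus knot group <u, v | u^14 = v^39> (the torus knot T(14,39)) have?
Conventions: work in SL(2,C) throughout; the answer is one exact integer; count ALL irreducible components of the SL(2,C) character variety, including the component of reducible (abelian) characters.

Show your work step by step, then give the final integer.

For T(14,39): irreducibility forces the central element u^14 = v^39 to one of +I, -I.
This locks tr(u) to 2*cos(pi*alpha/14), alpha in 1..13, and tr(v) to 2*cos(pi*beta/39), beta in 1..38, on each component of irreducible characters.
u^14 = (-1)^alpha I and v^39 = (-1)^beta I must agree, so alpha and beta have equal parity.
Counting: 7 odd alphas x 19 odd betas + 6 even alphas x 19 even betas = 133 + 114 = 247.
Total: 247 irreducible-character components + 1 reducible (abelian) component = 248.

248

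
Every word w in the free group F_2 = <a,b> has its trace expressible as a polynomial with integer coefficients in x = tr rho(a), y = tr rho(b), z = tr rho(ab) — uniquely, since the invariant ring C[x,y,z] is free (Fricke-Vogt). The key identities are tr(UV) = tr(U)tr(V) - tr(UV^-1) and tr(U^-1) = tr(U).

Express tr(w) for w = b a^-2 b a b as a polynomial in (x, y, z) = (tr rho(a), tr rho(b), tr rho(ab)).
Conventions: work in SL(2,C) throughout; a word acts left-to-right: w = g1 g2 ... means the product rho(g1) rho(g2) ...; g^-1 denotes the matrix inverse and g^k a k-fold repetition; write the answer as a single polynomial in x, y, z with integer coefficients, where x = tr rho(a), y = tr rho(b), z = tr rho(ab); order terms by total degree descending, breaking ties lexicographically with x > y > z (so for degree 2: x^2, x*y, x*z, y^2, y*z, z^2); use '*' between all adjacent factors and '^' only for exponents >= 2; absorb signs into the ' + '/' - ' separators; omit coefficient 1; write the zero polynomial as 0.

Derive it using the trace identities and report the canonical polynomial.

x^2*y^2*z - x^3*y - x*y*z^2 - y^2*z + 2*x*y + z

tr(a b^2) = tr(b)*tr(a b) - tr(a) = y*z - x
tr(b a b^2) = tr(b)*tr(a b^2) - tr(a b) = y^2*z - x*y - z
and tr(a b a b) = tr(b a)*tr(b a) - tr(1) = z^2 - 2
next, tr(a b a) = tr(a)*tr(b a) - tr(b) = x*z - y
and tr(b a b^2 a) = tr(b)*tr(a b a b) - tr(a b a) = y*z^2 - x*z - y
tr(a^-1 b a b^2) = tr(b a b^2)*tr(a) - tr(b a b^2 a) = x*y^2*z - x^2*y - y*z^2 + y
tr(b a^-2 b a b) = tr(a^-1 b a b^2)*tr(a) - tr(a^-1 b a b^2 a) = x^2*y^2*z - x^3*y - x*y*z^2 - y^2*z + 2*x*y + z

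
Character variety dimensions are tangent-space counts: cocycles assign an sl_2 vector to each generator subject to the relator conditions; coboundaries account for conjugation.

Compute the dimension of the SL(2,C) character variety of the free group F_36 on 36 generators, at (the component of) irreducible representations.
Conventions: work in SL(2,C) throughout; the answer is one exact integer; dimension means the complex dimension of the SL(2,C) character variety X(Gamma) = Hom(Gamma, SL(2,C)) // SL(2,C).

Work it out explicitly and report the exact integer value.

105

Gamma = F_36 has 36 generators and no relators.
Z^1(Gamma, Ad rho) = (sl_2)^36: a cocycle is a free choice of one sl_2 vector per generator, so dim Z^1 = 3*36 = 108.
Irreducibility makes the coboundary map sl_2 -> Z^1 injective (trivial centralizer), so dim B^1 = 3.
dim X = dim H^1 = dim Z^1 - dim B^1 = 108 - 3 = 105.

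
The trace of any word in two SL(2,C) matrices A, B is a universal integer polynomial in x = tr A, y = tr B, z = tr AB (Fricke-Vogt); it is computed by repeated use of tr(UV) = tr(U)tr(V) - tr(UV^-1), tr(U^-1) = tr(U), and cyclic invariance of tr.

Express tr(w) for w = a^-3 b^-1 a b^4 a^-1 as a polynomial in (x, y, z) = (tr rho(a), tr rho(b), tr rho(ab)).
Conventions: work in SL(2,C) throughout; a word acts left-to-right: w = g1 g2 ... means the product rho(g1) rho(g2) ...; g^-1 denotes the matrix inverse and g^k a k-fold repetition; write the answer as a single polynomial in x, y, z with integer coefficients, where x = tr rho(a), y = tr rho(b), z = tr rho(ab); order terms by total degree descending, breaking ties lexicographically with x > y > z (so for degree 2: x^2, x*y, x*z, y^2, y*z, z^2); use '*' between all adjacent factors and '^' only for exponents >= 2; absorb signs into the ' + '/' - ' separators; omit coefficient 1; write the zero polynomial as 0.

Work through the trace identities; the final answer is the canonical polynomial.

trace(a b^2) = trace(b) trace(a b) - trace(a)   [square of b] = y*z - x
use: trace(a b^3) = trace(b) trace(a b^2) - trace(a b)   [square of b] = y^2*z - x*y - z
trace(b^2) = trace(b) trace(b) - trace(1)   [square of b] = y^2 - 2
apply: trace(a^2 b^2) = trace(a) trace(b^2 a) - trace(b^2)   [square of a] = x*y*z - x^2 - y^2 + 2
trace(a^2 b) = trace(a) trace(b a) - trace(b)   [square of a] = x*z - y
use: trace(a^2 b^3) = trace(b) trace(a^2 b^2) - trace(a^2 b)   [square of b] = x*y^2*z - x^2*y - y^3 - x*z + 3*y
trace(a b^4 a) = trace(b) trace(a^2 b^3) - trace(a^2 b^2)   [square of b] = x*y^3*z - x^2*y^2 - y^4 - 2*x*y*z + x^2 + 4*y^2 - 2
trace(a b a b) = trace(b a) trace(b a) - trace(1)   [split at a repeated b] = z^2 - 2
apply: trace(b a b a b) = trace(b) trace(a b a b) - trace(a b a)   [square of b] = y*z^2 - x*z - y
trace(b^2 a b a b) = trace(b) trace(b a b a b) - trace(b a b a)   [square of b] = y^2*z^2 - x*y*z - y^2 - z^2 + 2
use: trace(a b^4 a b) = trace(b) trace(b^2 a b a b) - trace(b^2 a b a)   [square of b] = y^3*z^2 - x*y^2*z - y^3 - 2*y*z^2 + x*z + 3*y
trace(b^-1 a b^4 a) = trace(a b^4 a) trace(b) - trace(a b^4 a b)   [inverse elimination on b] = x*y^4*z - x^2*y^3 - y^5 - y^3*z^2 - x*y^2*z + x^2*y + 5*y^3 + 2*y*z^2 - x*z - 5*y
use: trace(b^-1 a b^4 a^-1) = trace(b^-1 a b^4) trace(a) - trace(b^-1 a b^4 a)   [inverse elimination on a] = -x*y^4*z + x^2*y^3 + y^5 + y^3*z^2 + 2*x*y^2*z - 2*x^2*y - 5*y^3 - 2*y*z^2 + 5*y
apply: trace(a^-2 b^-1 a b^4) = trace(b^-1 a b^4 a^-1) trace(a) - trace(b^-1 a b^4)   [inverse elimination on a] = -x^2*y^4*z + x^3*y^3 + x*y^5 + x*y^3*z^2 + 2*x^2*y^2*z - 2*x^3*y - 5*x*y^3 - 2*x*y*z^2 - y^2*z + 6*x*y + z
trace(a^-1 b^-1 a b^4 a^-2) = trace(a^-2 b^-1 a b^4) trace(a) - trace(a^-2 b^-1 a b^4 a)   [inverse elimination on a] = -x^3*y^4*z + x^4*y^3 + x^2*y^5 + x^2*y^3*z^2 + 2*x^3*y^2*z + x*y^4*z - 2*x^4*y - 6*x^2*y^3 - 2*x^2*y*z^2 - y^5 - y^3*z^2 - 3*x*y^2*z + 8*x^2*y + 5*y^3 + 2*y*z^2 + x*z - 5*y
trace(a^-3 b^-1 a b^4 a^-1) = trace(a^-1 b^-1 a b^4 a^-2) trace(a) - trace(a^-1 b^-1 a b^4 a^-1)   [inverse elimination on a] = -x^4*y^4*z + x^5*y^3 + x^3*y^5 + x^3*y^3*z^2 + 2*x^4*y^2*z + 2*x^2*y^4*z - 2*x^5*y - 7*x^3*y^3 - 2*x^3*y*z^2 - 2*x*y^5 - 2*x*y^3*z^2 - 5*x^2*y^2*z + 10*x^3*y + 10*x*y^3 + 4*x*y*z^2 + x^2*z + y^2*z - 11*x*y - z

-x^4*y^4*z + x^5*y^3 + x^3*y^5 + x^3*y^3*z^2 + 2*x^4*y^2*z + 2*x^2*y^4*z - 2*x^5*y - 7*x^3*y^3 - 2*x^3*y*z^2 - 2*x*y^5 - 2*x*y^3*z^2 - 5*x^2*y^2*z + 10*x^3*y + 10*x*y^3 + 4*x*y*z^2 + x^2*z + y^2*z - 11*x*y - z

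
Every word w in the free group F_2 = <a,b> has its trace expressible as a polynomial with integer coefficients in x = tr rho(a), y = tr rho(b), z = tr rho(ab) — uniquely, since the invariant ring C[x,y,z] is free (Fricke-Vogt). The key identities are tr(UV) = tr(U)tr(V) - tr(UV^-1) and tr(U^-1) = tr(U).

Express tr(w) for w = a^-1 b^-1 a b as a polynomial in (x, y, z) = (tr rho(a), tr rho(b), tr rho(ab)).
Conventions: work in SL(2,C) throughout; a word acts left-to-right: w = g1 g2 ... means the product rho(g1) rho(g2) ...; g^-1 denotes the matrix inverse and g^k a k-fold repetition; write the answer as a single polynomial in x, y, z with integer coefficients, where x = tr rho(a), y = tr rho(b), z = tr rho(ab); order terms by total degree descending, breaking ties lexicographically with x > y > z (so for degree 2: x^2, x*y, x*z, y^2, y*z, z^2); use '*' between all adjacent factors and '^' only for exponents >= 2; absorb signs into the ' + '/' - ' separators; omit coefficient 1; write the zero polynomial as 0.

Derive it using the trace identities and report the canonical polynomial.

-x*y*z + x^2 + y^2 + z^2 - 2

trace(a b a) = trace(a) * trace(b a) - trace(b)   [square of a] = x*z - y
trace(a b a b) = trace(b a) * trace(b a) - trace(1)   [split at a repeated b] = z^2 - 2
trace(b^-1 a b a) = trace(a b a) * trace(b) - trace(a b a b)   [inverse elimination on b] = x*y*z - y^2 - z^2 + 2
trace(a^-1 b^-1 a b) = trace(b^-1 a b) * trace(a) - trace(b^-1 a b a)   [inverse elimination on a] = -x*y*z + x^2 + y^2 + z^2 - 2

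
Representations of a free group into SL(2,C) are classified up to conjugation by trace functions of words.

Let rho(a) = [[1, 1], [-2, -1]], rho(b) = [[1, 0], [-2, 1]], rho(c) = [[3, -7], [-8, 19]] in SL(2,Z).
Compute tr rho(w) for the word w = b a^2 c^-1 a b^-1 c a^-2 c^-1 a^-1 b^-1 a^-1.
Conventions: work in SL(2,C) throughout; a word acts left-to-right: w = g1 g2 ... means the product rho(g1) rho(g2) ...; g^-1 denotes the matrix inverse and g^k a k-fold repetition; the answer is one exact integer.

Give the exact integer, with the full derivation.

-30

rho(b) = [[1, 0], [-2, 1]]
... * rho(a) = [[1, 1], [-2, -1]]  ->  [[1, 1], [-4, -3]]
... * rho(a) = [[1, 1], [-2, -1]]  ->  [[-1, 0], [2, -1]]
... * rho(c^-1) = [[19, 7], [8, 3]]  ->  [[-19, -7], [30, 11]]
... * rho(a) = [[1, 1], [-2, -1]]  ->  [[-5, -12], [8, 19]]
... * rho(b^-1) = [[1, 0], [2, 1]]  ->  [[-29, -12], [46, 19]]
... * rho(c) = [[3, -7], [-8, 19]]  ->  [[9, -25], [-14, 39]]
... * rho(a^-1) = [[-1, -1], [2, 1]]  ->  [[-59, -34], [92, 53]]
... * rho(a^-1) = [[-1, -1], [2, 1]]  ->  [[-9, 25], [14, -39]]
... * rho(c^-1) = [[19, 7], [8, 3]]  ->  [[29, 12], [-46, -19]]
... * rho(a^-1) = [[-1, -1], [2, 1]]  ->  [[-5, -17], [8, 27]]
... * rho(b^-1) = [[1, 0], [2, 1]]  ->  [[-39, -17], [62, 27]]
... * rho(a^-1) = [[-1, -1], [2, 1]]  ->  [[5, 22], [-8, -35]]
tr = 5 + -35 = -30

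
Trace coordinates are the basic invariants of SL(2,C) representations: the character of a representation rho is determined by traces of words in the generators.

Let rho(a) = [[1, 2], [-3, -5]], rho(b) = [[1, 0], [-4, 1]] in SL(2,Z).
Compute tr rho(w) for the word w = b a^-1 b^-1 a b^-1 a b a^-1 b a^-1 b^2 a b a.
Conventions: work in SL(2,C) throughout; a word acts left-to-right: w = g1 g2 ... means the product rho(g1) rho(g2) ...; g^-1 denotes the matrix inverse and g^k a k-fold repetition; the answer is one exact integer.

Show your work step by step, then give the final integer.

1501148

rho(b) = [[1, 0], [-4, 1]]
... * rho(a^-1) = [[-5, -2], [3, 1]]  ->  [[-5, -2], [23, 9]]
... * rho(b^-1) = [[1, 0], [4, 1]]  ->  [[-13, -2], [59, 9]]
... * rho(a) = [[1, 2], [-3, -5]]  ->  [[-7, -16], [32, 73]]
... * rho(b^-1) = [[1, 0], [4, 1]]  ->  [[-71, -16], [324, 73]]
... * rho(a) = [[1, 2], [-3, -5]]  ->  [[-23, -62], [105, 283]]
... * rho(b) = [[1, 0], [-4, 1]]  ->  [[225, -62], [-1027, 283]]
... * rho(a^-1) = [[-5, -2], [3, 1]]  ->  [[-1311, -512], [5984, 2337]]
... * rho(b) = [[1, 0], [-4, 1]]  ->  [[737, -512], [-3364, 2337]]
... * rho(a^-1) = [[-5, -2], [3, 1]]  ->  [[-5221, -1986], [23831, 9065]]
... * rho(b) = [[1, 0], [-4, 1]]  ->  [[2723, -1986], [-12429, 9065]]
... * rho(b) = [[1, 0], [-4, 1]]  ->  [[10667, -1986], [-48689, 9065]]
... * rho(a) = [[1, 2], [-3, -5]]  ->  [[16625, 31264], [-75884, -142703]]
... * rho(b) = [[1, 0], [-4, 1]]  ->  [[-108431, 31264], [494928, -142703]]
... * rho(a) = [[1, 2], [-3, -5]]  ->  [[-202223, -373182], [923037, 1703371]]
tr = -202223 + 1703371 = 1501148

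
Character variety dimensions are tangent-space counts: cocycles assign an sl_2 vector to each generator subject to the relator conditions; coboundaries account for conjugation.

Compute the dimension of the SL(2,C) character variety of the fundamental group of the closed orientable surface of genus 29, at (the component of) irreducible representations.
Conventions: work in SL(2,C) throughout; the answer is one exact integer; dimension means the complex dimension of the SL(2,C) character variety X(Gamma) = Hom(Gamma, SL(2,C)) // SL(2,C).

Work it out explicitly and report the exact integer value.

Gamma = pi_1(Sigma_29) = < a_1, b_1, ..., a_29, b_29 | prod [a_i, b_i] > has 2g = 58 generators and 1 relator.
A cocycle assigns one sl_2 vector per generator subject to the relator condition d_2(z) = 0: dim of the unconstrained space is 3*2g = 174.
H^2 = coker(d_2) is dual to H^0 = 0 at irreducible rho (Poincare duality), so d_2 is onto: dim Z^1 = 171.
dim B^1 = 3 (coboundaries, injective at irreducible rho).
dim X = dim H^1 = 171 - 3 = 168.

168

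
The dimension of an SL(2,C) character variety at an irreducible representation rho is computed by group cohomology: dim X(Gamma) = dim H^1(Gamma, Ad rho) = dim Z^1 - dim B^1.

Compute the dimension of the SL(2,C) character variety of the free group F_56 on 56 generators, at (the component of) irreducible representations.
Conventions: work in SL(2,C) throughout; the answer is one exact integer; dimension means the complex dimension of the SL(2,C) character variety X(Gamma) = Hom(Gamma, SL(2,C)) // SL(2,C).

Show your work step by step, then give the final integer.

Here Gamma is free of rank 56 — no relator constrains a cocycle.
Z^1(Gamma, Ad rho) = (sl_2)^56: a cocycle is a free choice of one sl_2 vector per generator, so dim Z^1 = 3*56 = 168.
At an irreducible rho the centralizer of the image in sl_2 is 0, so the coboundary map sl_2 -> Z^1 is injective: dim B^1 = 3.
Therefore dim X = 168 - 3 = 165.

165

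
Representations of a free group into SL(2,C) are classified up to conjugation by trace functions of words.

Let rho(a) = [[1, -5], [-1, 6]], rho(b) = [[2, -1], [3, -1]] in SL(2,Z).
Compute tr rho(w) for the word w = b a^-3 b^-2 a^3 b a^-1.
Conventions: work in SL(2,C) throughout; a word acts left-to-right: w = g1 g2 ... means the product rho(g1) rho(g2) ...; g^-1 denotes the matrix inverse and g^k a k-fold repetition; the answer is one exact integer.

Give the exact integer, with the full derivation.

28569607

rho(b) = [[2, -1], [3, -1]]
... * rho(a^-1) = [[6, 5], [1, 1]]  ->  [[11, 9], [17, 14]]
... * rho(a^-1) = [[6, 5], [1, 1]]  ->  [[75, 64], [116, 99]]
... * rho(a^-1) = [[6, 5], [1, 1]]  ->  [[514, 439], [795, 679]]
... * rho(b^-1) = [[-1, 1], [-3, 2]]  ->  [[-1831, 1392], [-2832, 2153]]
... * rho(b^-1) = [[-1, 1], [-3, 2]]  ->  [[-2345, 953], [-3627, 1474]]
... * rho(a) = [[1, -5], [-1, 6]]  ->  [[-3298, 17443], [-5101, 26979]]
... * rho(a) = [[1, -5], [-1, 6]]  ->  [[-20741, 121148], [-32080, 187379]]
... * rho(a) = [[1, -5], [-1, 6]]  ->  [[-141889, 830593], [-219459, 1284674]]
... * rho(b) = [[2, -1], [3, -1]]  ->  [[2208001, -688704], [3415104, -1065215]]
... * rho(a^-1) = [[6, 5], [1, 1]]  ->  [[12559302, 10351301], [19425409, 16010305]]
tr = 12559302 + 16010305 = 28569607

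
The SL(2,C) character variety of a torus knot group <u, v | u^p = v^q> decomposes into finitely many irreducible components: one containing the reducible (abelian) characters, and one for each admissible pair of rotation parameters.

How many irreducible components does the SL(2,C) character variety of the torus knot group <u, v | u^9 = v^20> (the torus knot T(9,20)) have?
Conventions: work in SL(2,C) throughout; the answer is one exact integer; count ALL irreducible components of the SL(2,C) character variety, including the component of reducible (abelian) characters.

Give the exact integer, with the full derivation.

For T(9,20): irreducibility forces the central element u^9 = v^20 to one of +I, -I.
So on each irreducible component the traces are pinned: tr(u) = 2*cos(pi*alpha/9) with 1 <= alpha <= 8, tr(v) = 2*cos(pi*beta/20) with 1 <= beta <= 19.
The two central values (-1)^alpha I and (-1)^beta I must be the same matrix, so alpha and beta share a parity.
Enumerate parity-matched pairs: 4*10 odd-odd plus 4*9 even-even gives 76.
That is 76 components of irreducible characters, and with the reducible (abelian) component the total is 77.

77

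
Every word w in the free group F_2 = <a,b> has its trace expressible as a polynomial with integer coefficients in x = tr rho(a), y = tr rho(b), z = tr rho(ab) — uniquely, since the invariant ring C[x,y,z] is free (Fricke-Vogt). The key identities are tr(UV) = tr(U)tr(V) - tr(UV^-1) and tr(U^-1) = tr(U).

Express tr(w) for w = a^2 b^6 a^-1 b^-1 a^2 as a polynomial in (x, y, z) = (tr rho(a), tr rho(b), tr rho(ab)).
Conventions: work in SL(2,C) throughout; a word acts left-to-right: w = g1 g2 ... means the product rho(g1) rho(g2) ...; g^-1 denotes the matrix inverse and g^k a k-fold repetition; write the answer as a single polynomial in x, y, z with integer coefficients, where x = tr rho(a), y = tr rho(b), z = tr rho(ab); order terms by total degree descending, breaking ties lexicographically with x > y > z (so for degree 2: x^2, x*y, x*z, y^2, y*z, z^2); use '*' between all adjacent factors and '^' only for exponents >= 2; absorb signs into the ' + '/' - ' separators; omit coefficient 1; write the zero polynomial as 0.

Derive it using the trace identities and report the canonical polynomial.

tr(a^2 b) = tr(a) tr(b a) - tr(b)   [square of a] = x*z - y
tr(a^2) = tr(a) tr(a) - tr(1)   [square of a] = x^2 - 2
tr(a^2 b^2) = tr(b) tr(a^2 b) - tr(a^2)   [square of b] = x*y*z - x^2 - y^2 + 2
tr(b^3 a^2) = tr(b) tr(a^2 b^2) - tr(a^2 b)   [square of b] = x*y^2*z - x^2*y - y^3 - x*z + 3*y
tr(b a b) = tr(b) tr(a b) - tr(a)   [square of b] = y*z - x
tr(b^3 a) = tr(b) tr(b a b) - tr(b a)   [square of b] = y^2*z - x*y - z
tr(b^2 a^3 b) = tr(a) tr(b^3 a^2) - tr(b^3 a)   [square of a] = x^2*y^2*z - x^3*y - x*y^3 - x^2*z - y^2*z + 4*x*y + z
tr(b^2 a^3) = tr(a) tr(a b^2 a) - tr(a b^2)   [square of a] = x^2*y*z - x^3 - x*y^2 - y*z + 3*x
tr(b^2 a^3 b^2) = tr(b) tr(b^2 a^3 b) - tr(b^2 a^3)   [square of b] = x^2*y^3*z - x^3*y^2 - x*y^4 - 2*x^2*y*z - y^3*z + x^3 + 5*x*y^2 + 2*y*z - 3*x
tr(b^2 a^3 b^3) = tr(b) tr(b^2 a^3 b^2) - tr(b^2 a^3 b)   [square of b] = x^2*y^4*z - x^3*y^3 - x*y^5 - 3*x^2*y^2*z - y^4*z + 2*x^3*y + 6*x*y^3 + x^2*z + 3*y^2*z - 7*x*y - z
tr(a^3 b^6) = tr(b) tr(b^2 a^3 b^3) - tr(b^2 a^3 b^2)   [square of b] = x^2*y^5*z - x^3*y^4 - x*y^6 - 4*x^2*y^3*z - y^5*z + 3*x^3*y^2 + 7*x*y^4 + 3*x^2*y*z + 4*y^3*z - x^3 - 12*x*y^2 - 3*y*z + 3*x
tr(b a^2 b^3) = tr(b) tr(a^2 b^3) - tr(a^2 b^2)   [square of b] = x*y^3*z - x^2*y^2 - y^4 - 2*x*y*z + x^2 + 4*y^2 - 2
tr(b a^2 b^4) = tr(b) tr(b a^2 b^3) - tr(b a^2 b^2)   [square of b] = x*y^4*z - x^2*y^3 - y^5 - 3*x*y^2*z + 2*x^2*y + 5*y^3 + x*z - 5*y
tr(b^2 a^2 b^4) = tr(b) tr(b a^2 b^4) - tr(b a^2 b^3)   [square of b] = x*y^5*z - x^2*y^4 - y^6 - 4*x*y^3*z + 3*x^2*y^2 + 6*y^4 + 3*x*y*z - x^2 - 9*y^2 + 2
tr(a b^7 a) = tr(b) tr(b^2 a^2 b^4) - tr(b^2 a^2 b^3)   [square of b] = x*y^6*z - x^2*y^5 - y^7 - 5*x*y^4*z + 4*x^2*y^3 + 7*y^5 + 6*x*y^2*z - 3*x^2*y - 14*y^3 - x*z + 7*y
tr(b^2 a b^2) = tr(b) tr(b^2 a b) - tr(b^2 a)   [square of b] = y^3*z - x*y^2 - 2*y*z + x
tr(b^2 a b^3) = tr(b) tr(b^2 a b^2) - tr(b^2 a b)   [square of b] = y^4*z - x*y^3 - 3*y^2*z + 2*x*y + z
tr(a b^6) = tr(b) tr(b^2 a b^3) - tr(b^2 a b^2)   [square of b] = y^5*z - x*y^4 - 4*y^3*z + 3*x*y^2 + 3*y*z - x
tr(a b^7) = tr(b) tr(a b^6) - tr(a b^5)   [square of b] = y^6*z - x*y^5 - 5*y^4*z + 4*x*y^3 + 6*y^2*z - 3*x*y - z
tr(a^2 b^7 a) = tr(a) tr(a b^7 a) - tr(a b^7)   [square of a] = x^2*y^6*z - x^3*y^5 - x*y^7 - 5*x^2*y^4*z - y^6*z + 4*x^3*y^3 + 8*x*y^5 + 6*x^2*y^2*z + 5*y^4*z - 3*x^3*y - 18*x*y^3 - x^2*z - 6*y^2*z + 10*x*y + z
tr(b a^4 b^6) = tr(a) tr(a^2 b^7 a) - tr(a^2 b^7)   [square of a] = x^3*y^6*z - x^4*y^5 - x^2*y^7 - 5*x^3*y^4*z - 2*x*y^6*z + 4*x^4*y^3 + 9*x^2*y^5 + y^7 + 6*x^3*y^2*z + 10*x*y^4*z - 3*x^4*y - 22*x^2*y^3 - 7*y^5 - x^3*z - 12*x*y^2*z + 13*x^2*y + 14*y^3 + 2*x*z - 7*y
tr(a b a b) = tr(a b) tr(a b) - tr(1)   [split at a repeated a] = z^2 - 2
tr(b^2 a b a) = tr(b) tr(a b a b) - tr(a b a)   [square of b] = y*z^2 - x*z - y
tr(b a b a^2 b) = tr(a) tr(b^2 a b a) - tr(b^2 a b)   [square of a] = x*y*z^2 - x^2*z - y^2*z + z
tr(b a b a^2) = tr(a) tr(b a b a) - tr(b a b)   [square of a] = x*z^2 - y*z - x
tr(a b^3 a b a) = tr(b) tr(b a b a^2 b) - tr(b a b a^2)   [square of b] = x*y^2*z^2 - x^2*y*z - y^3*z - x*z^2 + 2*y*z + x
tr(a b^3 a b) = tr(b) tr(a b a b^2) - tr(a b a b)   [square of b] = y^2*z^2 - x*y*z - y^2 - z^2 + 2
tr(a b a^3 b^3) = tr(a) tr(a b^3 a b a) - tr(a b^3 a b)   [square of a] = x^2*y^2*z^2 - x^3*y*z - x*y^3*z - x^2*z^2 - y^2*z^2 + 3*x*y*z + x^2 + y^2 + z^2 - 2
tr(a b a^3 b^2) = tr(a) tr(a b^2 a b a) - tr(a b^2 a b)   [square of a] = x^2*y*z^2 - x^3*z - x*y^2*z - y*z^2 + 2*x*z + y
tr(b a b a^3 b^3) = tr(b) tr(a b a^3 b^3) - tr(a b a^3 b^2)   [square of b] = x^2*y^3*z^2 - x^3*y^2*z - x*y^4*z - 2*x^2*y*z^2 - y^3*z^2 + x^3*z + 4*x*y^2*z + x^2*y + y^3 + 2*y*z^2 - 2*x*z - 3*y
tr(a b^5 a b a^2) = tr(b) tr(b a b a^3 b^3) - tr(b a b a^3 b^2)   [square of b] = x^2*y^4*z^2 - x^3*y^3*z - x*y^5*z - 3*x^2*y^2*z^2 - y^4*z^2 + 2*x^3*y*z + 5*x*y^3*z + x^2*y^2 + x^2*z^2 + y^4 + 3*y^2*z^2 - 5*x*y*z - x^2 - 4*y^2 - z^2 + 2
tr(b a b a^2 b^3) = tr(b) tr(b^2 a b a^2 b) - tr(b^2 a b a^2)   [square of b] = x*y^3*z^2 - x^2*y^2*z - y^4*z - 2*x*y*z^2 + x^2*z + 3*y^2*z + x*y - z
tr(a b^5 a b a) = tr(b) tr(b a b a^2 b^3) - tr(b a b a^2 b^2)   [square of b] = x*y^4*z^2 - x^2*y^3*z - y^5*z - 3*x*y^2*z^2 + 2*x^2*y*z + 4*y^3*z + x*y^2 + x*z^2 - 3*y*z - x
tr(b a b a^4 b^4) = tr(a) tr(a b^5 a b a^2) - tr(a b^5 a b a)   [square of a] = x^3*y^4*z^2 - x^4*y^3*z - x^2*y^5*z - 3*x^3*y^2*z^2 - 2*x*y^4*z^2 + 2*x^4*y*z + 6*x^2*y^3*z + y^5*z + x^3*y^2 + x^3*z^2 + x*y^4 + 6*x*y^2*z^2 - 7*x^2*y*z - 4*y^3*z - x^3 - 5*x*y^2 - 2*x*z^2 + 3*y*z + 3*x
tr(b a b a^4 b^3) = tr(a) tr(a b^4 a b a^2) - tr(a b^4 a b a)   [square of a] = x^3*y^3*z^2 - x^4*y^2*z - x^2*y^4*z - 2*x^3*y*z^2 - 2*x*y^3*z^2 + x^4*z + 5*x^2*y^2*z + y^4*z + x^3*y + x*y^3 + 4*x*y*z^2 - 3*x^2*z - 3*y^2*z - 4*x*y + z
tr(b a^4 b^6 a) = tr(b) tr(b a b a^4 b^4) - tr(b a b a^4 b^3)   [square of b] = x^3*y^5*z^2 - x^4*y^4*z - x^2*y^6*z - 4*x^3*y^3*z^2 - 2*x*y^5*z^2 + 3*x^4*y^2*z + 7*x^2*y^4*z + y^6*z + x^3*y^3 + 3*x^3*y*z^2 + x*y^5 + 8*x*y^3*z^2 - x^4*z - 12*x^2*y^2*z - 5*y^4*z - 2*x^3*y - 6*x*y^3 - 6*x*y*z^2 + 3*x^2*z + 6*y^2*z + 7*x*y - z
tr(a^4 b^6 a^-1 b) = tr(b a^4 b^6) tr(a) - tr(b a^4 b^6 a)   [inverse elimination on a] = x^4*y^6*z - x^5*y^5 - x^3*y^7 - x^3*y^5*z^2 - 4*x^4*y^4*z - x^2*y^6*z + 4*x^5*y^3 + 9*x^3*y^5 + 4*x^3*y^3*z^2 + x*y^7 + 2*x*y^5*z^2 + 3*x^4*y^2*z + 3*x^2*y^4*z - y^6*z - 3*x^5*y - 23*x^3*y^3 - 3*x^3*y*z^2 - 8*x*y^5 - 8*x*y^3*z^2 + 5*y^4*z + 15*x^3*y + 20*x*y^3 + 6*x*y*z^2 - x^2*z - 6*y^2*z - 14*x*y + z
tr(a^2 b^6 a^-1 b^-1 a^2) = tr(a^4 b^6 a^-1) tr(b) - tr(a^4 b^6 a^-1 b)   [inverse elimination on b] = -x^4*y^6*z + x^5*y^5 + x^3*y^7 + x^3*y^5*z^2 + 4*x^4*y^4*z + 2*x^2*y^6*z - 4*x^5*y^3 - 10*x^3*y^5 - 4*x^3*y^3*z^2 - 2*x*y^7 - 2*x*y^5*z^2 - 3*x^4*y^2*z - 7*x^2*y^4*z + 3*x^5*y + 26*x^3*y^3 + 3*x^3*y*z^2 + 15*x*y^5 + 8*x*y^3*z^2 + 3*x^2*y^2*z - y^4*z - 16*x^3*y - 32*x*y^3 - 6*x*y*z^2 + x^2*z + 3*y^2*z + 17*x*y - z

-x^4*y^6*z + x^5*y^5 + x^3*y^7 + x^3*y^5*z^2 + 4*x^4*y^4*z + 2*x^2*y^6*z - 4*x^5*y^3 - 10*x^3*y^5 - 4*x^3*y^3*z^2 - 2*x*y^7 - 2*x*y^5*z^2 - 3*x^4*y^2*z - 7*x^2*y^4*z + 3*x^5*y + 26*x^3*y^3 + 3*x^3*y*z^2 + 15*x*y^5 + 8*x*y^3*z^2 + 3*x^2*y^2*z - y^4*z - 16*x^3*y - 32*x*y^3 - 6*x*y*z^2 + x^2*z + 3*y^2*z + 17*x*y - z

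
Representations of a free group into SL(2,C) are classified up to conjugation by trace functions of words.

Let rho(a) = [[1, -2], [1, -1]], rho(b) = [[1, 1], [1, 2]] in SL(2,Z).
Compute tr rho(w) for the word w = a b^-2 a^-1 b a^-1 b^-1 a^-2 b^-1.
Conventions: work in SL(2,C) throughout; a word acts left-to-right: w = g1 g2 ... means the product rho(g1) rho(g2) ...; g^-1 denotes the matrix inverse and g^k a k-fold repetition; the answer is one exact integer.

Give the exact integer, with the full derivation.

178

rho(a) = [[1, -2], [1, -1]]
... * rho(b^-1) = [[2, -1], [-1, 1]]  ->  [[4, -3], [3, -2]]
... * rho(b^-1) = [[2, -1], [-1, 1]]  ->  [[11, -7], [8, -5]]
... * rho(a^-1) = [[-1, 2], [-1, 1]]  ->  [[-4, 15], [-3, 11]]
... * rho(b) = [[1, 1], [1, 2]]  ->  [[11, 26], [8, 19]]
... * rho(a^-1) = [[-1, 2], [-1, 1]]  ->  [[-37, 48], [-27, 35]]
... * rho(b^-1) = [[2, -1], [-1, 1]]  ->  [[-122, 85], [-89, 62]]
... * rho(a^-1) = [[-1, 2], [-1, 1]]  ->  [[37, -159], [27, -116]]
... * rho(a^-1) = [[-1, 2], [-1, 1]]  ->  [[122, -85], [89, -62]]
... * rho(b^-1) = [[2, -1], [-1, 1]]  ->  [[329, -207], [240, -151]]
tr = 329 + -151 = 178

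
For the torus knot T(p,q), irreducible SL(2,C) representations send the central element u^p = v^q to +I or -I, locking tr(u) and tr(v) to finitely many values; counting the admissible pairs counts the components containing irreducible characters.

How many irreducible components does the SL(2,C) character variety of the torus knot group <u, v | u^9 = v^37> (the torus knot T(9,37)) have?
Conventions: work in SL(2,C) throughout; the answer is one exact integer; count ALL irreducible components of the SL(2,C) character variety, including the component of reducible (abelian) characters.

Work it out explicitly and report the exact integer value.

Gamma = < u, v | u^9 = v^37 > (torus knot T(9,37)); the central element u^9 = v^37 acts as +I or -I in any irreducible SL(2,C) representation.
This locks tr(u) to 2*cos(pi*alpha/9), alpha in 1..8, and tr(v) to 2*cos(pi*beta/37), beta in 1..36, on each component of irreducible characters.
u^9 = (-1)^alpha I and v^37 = (-1)^beta I must agree, so alpha and beta have equal parity.
count pairs: odd alpha (4 choices) x odd beta (18), plus even alpha (4) x even beta (18): 4*18 + 4*18 = 144.
components with irreducible characters: 144; plus the single component of reducible (abelian) characters: total 145.

145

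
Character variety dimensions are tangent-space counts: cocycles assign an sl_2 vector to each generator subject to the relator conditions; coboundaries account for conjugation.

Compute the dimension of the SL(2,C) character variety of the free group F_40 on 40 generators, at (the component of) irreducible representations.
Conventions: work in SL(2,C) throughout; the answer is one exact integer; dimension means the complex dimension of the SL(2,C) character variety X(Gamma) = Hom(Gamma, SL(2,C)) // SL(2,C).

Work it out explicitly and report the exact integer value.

Here Gamma is free of rank 40 — no relator constrains a cocycle.
Z^1(Gamma, Ad rho) = (sl_2)^40: a cocycle is a free choice of one sl_2 vector per generator, so dim Z^1 = 3*40 = 120.
Irreducibility makes the coboundary map sl_2 -> Z^1 injective (trivial centralizer), so dim B^1 = 3.
dim X = dim H^1 = dim Z^1 - dim B^1 = 120 - 3 = 117.

117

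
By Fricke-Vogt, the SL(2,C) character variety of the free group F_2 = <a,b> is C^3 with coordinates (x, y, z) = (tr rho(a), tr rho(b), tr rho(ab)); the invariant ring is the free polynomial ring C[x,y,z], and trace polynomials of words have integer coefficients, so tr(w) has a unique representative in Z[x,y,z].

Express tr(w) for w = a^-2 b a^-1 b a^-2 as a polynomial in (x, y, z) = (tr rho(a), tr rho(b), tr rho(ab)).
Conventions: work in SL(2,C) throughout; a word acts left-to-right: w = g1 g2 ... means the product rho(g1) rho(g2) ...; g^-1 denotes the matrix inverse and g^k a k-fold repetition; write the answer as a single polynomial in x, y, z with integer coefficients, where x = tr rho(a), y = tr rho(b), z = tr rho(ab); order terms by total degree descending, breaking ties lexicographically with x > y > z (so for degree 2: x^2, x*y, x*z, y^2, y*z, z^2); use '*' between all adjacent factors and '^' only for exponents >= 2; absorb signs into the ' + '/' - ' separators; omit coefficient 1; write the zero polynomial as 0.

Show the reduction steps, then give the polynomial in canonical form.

x^5*y^2 - 2*x^4*y*z - 3*x^3*y^2 + x^3*z^2 + 5*x^2*y*z - x^3 + x*y^2 - 2*x*z^2 - y*z + 3*x

trace(b^2) = trace(b) trace(b) - trace(1)  (reduce the b square) = y^2 - 2
use: trace(b^2 a) = trace(b) trace(a b) - trace(a)  (reduce the b square) = y*z - x
trace(a^-1 b^2) = trace(b^2) trace(a) - trace(b^2 a)  (eliminate a^-1) = x*y^2 - y*z - x
use: trace(a^-2 b^2) = trace(a^-1 b^2) trace(a) - trace(a^-1 b^2 a)  (eliminate a^-1) = x^2*y^2 - x*y*z - x^2 - y^2 + 2
trace(b^2 a^-3) = trace(a^-2 b^2) trace(a) - trace(a^-2 b^2 a)  (eliminate a^-1) = x^3*y^2 - x^2*y*z - x^3 - 2*x*y^2 + y*z + 3*x
trace(b a^-4 b) = trace(b^2 a^-3) trace(a) - trace(b^2 a^-2)  (eliminate a^-1) = x^4*y^2 - x^3*y*z - x^4 - 3*x^2*y^2 + 2*x*y*z + 4*x^2 + y^2 - 2
apply: trace(b a b a) = trace(b a) trace(b a) - trace(1)  (split on b) = z^2 - 2
trace(a^-1 b a b) = trace(b a b) trace(a) - trace(b a b a)  (eliminate a^-1) = x*y*z - x^2 - z^2 + 2
use: trace(a^-1 b a b a^-1) = trace(a^-1 b a b) trace(a) - trace(a^-1 b a b a)  (eliminate a^-1) = x^2*y*z - x^3 - x*z^2 - y*z + 3*x
apply: trace(a^-1 b a b a^-2) = trace(a^-1 b a b a^-1) trace(a) - trace(a^-1 b a b)  (eliminate a^-1) = x^3*y*z - x^4 - x^2*z^2 - 2*x*y*z + 4*x^2 + z^2 - 2
trace(b a^-4 b a) = trace(a^-1 b a b a^-2) trace(a) - trace(a^-1 b a b a^-1)  (eliminate a^-1) = x^4*y*z - x^5 - x^3*z^2 - 3*x^2*y*z + 5*x^3 + 2*x*z^2 + y*z - 5*x
apply: trace(a^-2 b a^-1 b a^-2) = trace(b a^-4 b) trace(a) - trace(b a^-4 b a)  (eliminate a^-1) = x^5*y^2 - 2*x^4*y*z - 3*x^3*y^2 + x^3*z^2 + 5*x^2*y*z - x^3 + x*y^2 - 2*x*z^2 - y*z + 3*x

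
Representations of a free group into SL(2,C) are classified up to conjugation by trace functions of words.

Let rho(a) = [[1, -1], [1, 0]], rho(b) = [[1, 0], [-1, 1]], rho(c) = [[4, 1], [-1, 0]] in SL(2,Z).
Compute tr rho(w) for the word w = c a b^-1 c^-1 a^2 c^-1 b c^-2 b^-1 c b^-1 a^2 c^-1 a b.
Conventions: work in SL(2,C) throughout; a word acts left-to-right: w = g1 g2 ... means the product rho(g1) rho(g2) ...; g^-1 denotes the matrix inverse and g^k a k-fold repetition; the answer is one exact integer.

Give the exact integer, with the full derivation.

-77663

rho(c) = [[4, 1], [-1, 0]]
... * rho(a) = [[1, -1], [1, 0]]  ->  [[5, -4], [-1, 1]]
... * rho(b^-1) = [[1, 0], [1, 1]]  ->  [[1, -4], [0, 1]]
... * rho(c^-1) = [[0, -1], [1, 4]]  ->  [[-4, -17], [1, 4]]
... * rho(a) = [[1, -1], [1, 0]]  ->  [[-21, 4], [5, -1]]
... * rho(a) = [[1, -1], [1, 0]]  ->  [[-17, 21], [4, -5]]
... * rho(c^-1) = [[0, -1], [1, 4]]  ->  [[21, 101], [-5, -24]]
... * rho(b) = [[1, 0], [-1, 1]]  ->  [[-80, 101], [19, -24]]
... * rho(c^-1) = [[0, -1], [1, 4]]  ->  [[101, 484], [-24, -115]]
... * rho(c^-1) = [[0, -1], [1, 4]]  ->  [[484, 1835], [-115, -436]]
... * rho(b^-1) = [[1, 0], [1, 1]]  ->  [[2319, 1835], [-551, -436]]
... * rho(c) = [[4, 1], [-1, 0]]  ->  [[7441, 2319], [-1768, -551]]
... * rho(b^-1) = [[1, 0], [1, 1]]  ->  [[9760, 2319], [-2319, -551]]
... * rho(a) = [[1, -1], [1, 0]]  ->  [[12079, -9760], [-2870, 2319]]
... * rho(a) = [[1, -1], [1, 0]]  ->  [[2319, -12079], [-551, 2870]]
... * rho(c^-1) = [[0, -1], [1, 4]]  ->  [[-12079, -50635], [2870, 12031]]
... * rho(a) = [[1, -1], [1, 0]]  ->  [[-62714, 12079], [14901, -2870]]
... * rho(b) = [[1, 0], [-1, 1]]  ->  [[-74793, 12079], [17771, -2870]]
tr = -74793 + -2870 = -77663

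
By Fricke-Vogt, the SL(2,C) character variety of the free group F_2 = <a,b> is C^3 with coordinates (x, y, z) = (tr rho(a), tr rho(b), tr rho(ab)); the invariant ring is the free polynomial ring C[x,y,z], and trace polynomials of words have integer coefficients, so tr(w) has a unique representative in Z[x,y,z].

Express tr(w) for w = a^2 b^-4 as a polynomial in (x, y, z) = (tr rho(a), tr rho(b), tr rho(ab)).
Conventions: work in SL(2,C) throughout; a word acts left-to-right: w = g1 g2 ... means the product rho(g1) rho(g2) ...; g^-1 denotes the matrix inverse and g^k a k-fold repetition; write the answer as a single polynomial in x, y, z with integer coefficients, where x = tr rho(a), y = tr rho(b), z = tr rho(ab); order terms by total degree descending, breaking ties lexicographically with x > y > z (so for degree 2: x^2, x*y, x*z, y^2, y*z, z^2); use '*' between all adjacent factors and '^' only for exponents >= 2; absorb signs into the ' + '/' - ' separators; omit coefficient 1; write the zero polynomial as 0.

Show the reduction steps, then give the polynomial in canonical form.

x^2*y^4 - x*y^3*z - 3*x^2*y^2 - y^4 + 2*x*y*z + x^2 + 4*y^2 - 2

next, trace(a^2) = trace(a) trace(a) - trace(1) = x^2 - 2
trace(a^2 b) = trace(a) trace(b a) - trace(b) = x*z - y
trace(b^-1 a^2) = trace(a^2) trace(b) - trace(a^2 b) = x^2*y - x*z - y
and trace(b^-1 a^2 b^-1) = trace(b^-1 a^2) trace(b) - trace(b^-1 a^2 b) = x^2*y^2 - x*y*z - x^2 - y^2 + 2
trace(b^-2 a^2 b^-1) = trace(b^-1 a^2 b^-1) trace(b) - trace(b^-1 a^2) = x^2*y^3 - x*y^2*z - 2*x^2*y - y^3 + x*z + 3*y
and trace(a^2 b^-4) = trace(b^-2 a^2 b^-1) trace(b) - trace(b^-2 a^2) = x^2*y^4 - x*y^3*z - 3*x^2*y^2 - y^4 + 2*x*y*z + x^2 + 4*y^2 - 2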